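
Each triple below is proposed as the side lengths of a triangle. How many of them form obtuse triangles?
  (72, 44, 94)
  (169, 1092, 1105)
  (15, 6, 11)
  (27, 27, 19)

(72,44,94): 44²+72² = 7120 < 8836 = 94² → obtuse
(169,1092,1105): 169²+1092² = 1221025 = 1105² → right
(15,6,11): 6²+11² = 157 < 225 = 15² → obtuse
(27,27,19): 19²+27² = 1090 > 729 = 27² → acute
2 of the 4 are obtuse.

2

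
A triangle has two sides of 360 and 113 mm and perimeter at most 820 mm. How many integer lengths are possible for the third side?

100

Triangle inequality: 247 < x < 473. Perimeter ≤ 820 gives x ≤ 820 − 360 − 113 = 347.
So 247 < x ≤ 347; integers 248 through 347: 100 values.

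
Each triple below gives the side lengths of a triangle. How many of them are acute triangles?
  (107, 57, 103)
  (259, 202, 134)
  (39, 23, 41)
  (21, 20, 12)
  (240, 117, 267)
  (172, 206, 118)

4

(107,57,103): 57²+103² = 13858 > 11449 = 107² → acute
(259,202,134): 134²+202² = 58760 < 67081 = 259² → obtuse
(39,23,41): 23²+39² = 2050 > 1681 = 41² → acute
(21,20,12): 12²+20² = 544 > 441 = 21² → acute
(240,117,267): 117²+240² = 71289 = 267² → right
(172,206,118): 118²+172² = 43508 > 42436 = 206² → acute
4 of the 6 are acute.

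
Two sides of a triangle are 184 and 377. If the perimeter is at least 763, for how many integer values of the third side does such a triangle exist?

359

Triangle inequality: 193 < x < 561. Perimeter ≥ 763 gives x ≥ 763 − 184 − 377 = 202.
So 202 ≤ x < 561; integers 202 through 560: 359 values.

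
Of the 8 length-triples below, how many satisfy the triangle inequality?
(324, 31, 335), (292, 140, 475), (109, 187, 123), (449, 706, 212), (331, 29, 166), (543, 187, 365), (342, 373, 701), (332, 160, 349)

(31,324,335): 31+324 > 335 → valid
(140,292,475): 140+292 ≤ 475 → not valid
(109,123,187): 109+123 > 187 → valid
(212,449,706): 212+449 ≤ 706 → not valid
(29,166,331): 29+166 ≤ 331 → not valid
(187,365,543): 187+365 > 543 → valid
(342,373,701): 342+373 > 701 → valid
(160,332,349): 160+332 > 349 → valid
5 of the 8 triples form a triangle.

5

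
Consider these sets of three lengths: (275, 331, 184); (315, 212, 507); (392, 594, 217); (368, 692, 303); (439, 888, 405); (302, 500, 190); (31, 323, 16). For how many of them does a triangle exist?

3

(184,275,331): 184+275 > 331 → valid
(212,315,507): 212+315 > 507 → valid
(217,392,594): 217+392 > 594 → valid
(303,368,692): 303+368 ≤ 692 → not valid
(405,439,888): 405+439 ≤ 888 → not valid
(190,302,500): 190+302 ≤ 500 → not valid
(16,31,323): 16+31 ≤ 323 → not valid
3 of the 7 triples form a triangle.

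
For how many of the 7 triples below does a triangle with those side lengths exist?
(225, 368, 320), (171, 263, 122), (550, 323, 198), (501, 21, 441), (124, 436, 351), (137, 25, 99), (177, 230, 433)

(225,320,368): 225+320 > 368 → valid
(122,171,263): 122+171 > 263 → valid
(198,323,550): 198+323 ≤ 550 → not valid
(21,441,501): 21+441 ≤ 501 → not valid
(124,351,436): 124+351 > 436 → valid
(25,99,137): 25+99 ≤ 137 → not valid
(177,230,433): 177+230 ≤ 433 → not valid
3 of the 7 triples form a triangle.

3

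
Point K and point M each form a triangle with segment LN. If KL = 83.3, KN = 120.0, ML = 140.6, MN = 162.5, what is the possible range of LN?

From triangle KLN: |83.3 − 120.0| < LN < 83.3 + 120.0, i.e. 36.7 < LN < 203.3.
From triangle MLN: 21.9 < LN < 303.1.
Both must hold, so LN lies in the intersection.

36.7 < LN < 203.3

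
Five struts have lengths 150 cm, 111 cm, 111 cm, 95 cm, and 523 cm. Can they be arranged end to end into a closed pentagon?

For a pentagon, each side must be shorter than the sum of the others.
Here the longest side is 523, but the remaining 4 sides sum to only 467.

No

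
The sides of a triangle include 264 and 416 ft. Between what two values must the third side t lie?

152 < t < 680 (ft)

By the triangle inequality, t must be less than 264 + 416 = 680 and greater than |264 − 416| = 152.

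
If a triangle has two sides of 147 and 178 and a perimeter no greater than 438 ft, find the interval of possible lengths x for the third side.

31 < x ≤ 113 ft

Triangle inequality alone gives 31 < x < 325.
The perimeter condition gives x ≤ 438 − 147 − 178 = 113.
Intersecting the two: 31 < x ≤ 113.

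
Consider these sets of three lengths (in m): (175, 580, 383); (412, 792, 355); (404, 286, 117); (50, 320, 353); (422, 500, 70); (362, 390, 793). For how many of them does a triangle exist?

(175,383,580): 175+383 ≤ 580 → not valid
(355,412,792): 355+412 ≤ 792 → not valid
(117,286,404): 117+286 ≤ 404 → not valid
(50,320,353): 50+320 > 353 → valid
(70,422,500): 70+422 ≤ 500 → not valid
(362,390,793): 362+390 ≤ 793 → not valid
1 of the 6 triples forms a triangle.

1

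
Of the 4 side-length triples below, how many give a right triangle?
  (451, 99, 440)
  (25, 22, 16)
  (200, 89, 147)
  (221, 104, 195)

2

(451,99,440): 99²+440² = 203401 = 451² → right
(25,22,16): 16²+22² = 740 > 625 = 25² → acute
(200,89,147): 89²+147² = 29530 < 40000 = 200² → obtuse
(221,104,195): 104²+195² = 48841 = 221² → right
2 of the 4 are right.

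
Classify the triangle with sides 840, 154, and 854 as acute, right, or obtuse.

right

Compare the square of the longest side to the sum of squares of the other two: 154² + 840² = 729316 = 854².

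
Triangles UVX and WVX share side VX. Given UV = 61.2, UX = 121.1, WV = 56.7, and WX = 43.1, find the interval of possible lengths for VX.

From triangle UVX: |61.2 − 121.1| < VX < 61.2 + 121.1, i.e. 59.9 < VX < 182.3.
From triangle WVX: 13.6 < VX < 99.8.
Both must hold, so VX lies in the intersection.

59.9 < VX < 99.8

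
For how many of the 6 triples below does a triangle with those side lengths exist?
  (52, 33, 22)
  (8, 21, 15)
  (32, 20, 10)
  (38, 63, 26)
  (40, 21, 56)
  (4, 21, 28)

(22,33,52): 22+33 > 52 → valid
(8,15,21): 8+15 > 21 → valid
(10,20,32): 10+20 ≤ 32 → not valid
(26,38,63): 26+38 > 63 → valid
(21,40,56): 21+40 > 56 → valid
(4,21,28): 4+21 ≤ 28 → not valid
4 of the 6 triples form a triangle.

4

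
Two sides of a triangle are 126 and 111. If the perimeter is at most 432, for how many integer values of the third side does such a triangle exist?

180

Triangle inequality: 15 < x < 237. Perimeter ≤ 432 gives x ≤ 432 − 126 − 111 = 195.
So 15 < x ≤ 195; integers 16 through 195: 180 values.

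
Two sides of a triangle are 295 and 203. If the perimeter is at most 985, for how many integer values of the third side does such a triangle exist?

Triangle inequality: 92 < x < 498. Perimeter ≤ 985 gives x ≤ 985 − 295 − 203 = 487.
So 92 < x ≤ 487; integers 93 through 487: 395 values.

395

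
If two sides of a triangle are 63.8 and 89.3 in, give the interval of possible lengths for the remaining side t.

By the triangle inequality, t must be less than 63.8 + 89.3 = 153.1 and greater than |63.8 − 89.3| = 25.5.

25.5 < t < 153.1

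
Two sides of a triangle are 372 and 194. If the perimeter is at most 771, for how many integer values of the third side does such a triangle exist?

Triangle inequality: 178 < x < 566. Perimeter ≤ 771 gives x ≤ 771 − 372 − 194 = 205.
So 178 < x ≤ 205; integers 179 through 205: 27 values.

27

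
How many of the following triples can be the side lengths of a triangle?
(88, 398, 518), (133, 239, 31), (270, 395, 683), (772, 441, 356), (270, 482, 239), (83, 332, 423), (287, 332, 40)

(88,398,518): 88+398 ≤ 518 → not valid
(31,133,239): 31+133 ≤ 239 → not valid
(270,395,683): 270+395 ≤ 683 → not valid
(356,441,772): 356+441 > 772 → valid
(239,270,482): 239+270 > 482 → valid
(83,332,423): 83+332 ≤ 423 → not valid
(40,287,332): 40+287 ≤ 332 → not valid
2 of the 7 triples form a triangle.

2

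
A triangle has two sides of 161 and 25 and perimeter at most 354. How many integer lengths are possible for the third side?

32

Triangle inequality: 136 < x < 186. Perimeter ≤ 354 gives x ≤ 354 − 161 − 25 = 168.
So 136 < x ≤ 168; integers 137 through 168: 32 values.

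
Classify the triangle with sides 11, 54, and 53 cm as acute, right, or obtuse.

Compare the square of the longest side to the sum of squares of the other two: 11² + 53² = 2930 > 2916 = 54².

acute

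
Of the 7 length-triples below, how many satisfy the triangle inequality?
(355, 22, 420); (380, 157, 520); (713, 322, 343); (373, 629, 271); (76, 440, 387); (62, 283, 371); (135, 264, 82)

(22,355,420): 22+355 ≤ 420 → not valid
(157,380,520): 157+380 > 520 → valid
(322,343,713): 322+343 ≤ 713 → not valid
(271,373,629): 271+373 > 629 → valid
(76,387,440): 76+387 > 440 → valid
(62,283,371): 62+283 ≤ 371 → not valid
(82,135,264): 82+135 ≤ 264 → not valid
3 of the 7 triples form a triangle.

3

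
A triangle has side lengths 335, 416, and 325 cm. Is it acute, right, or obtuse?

acute

Compare the square of the longest side to the sum of squares of the other two: 325² + 335² = 217850 > 173056 = 416².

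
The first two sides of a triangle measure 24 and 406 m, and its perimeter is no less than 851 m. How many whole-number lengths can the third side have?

9

Triangle inequality: 382 < x < 430. Perimeter ≥ 851 gives x ≥ 851 − 24 − 406 = 421.
So 421 ≤ x < 430; integers 421 through 429: 9 values.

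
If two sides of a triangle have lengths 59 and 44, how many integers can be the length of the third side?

87

The third side lies in the open interval (15, 103).
Integers from 16 to 102 inclusive: 102 − 16 + 1 = 87.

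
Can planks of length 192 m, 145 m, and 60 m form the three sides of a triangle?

The longest side is 192, and the other two sum to 205.
Since 205 > 192, the triangle inequality holds.

Yes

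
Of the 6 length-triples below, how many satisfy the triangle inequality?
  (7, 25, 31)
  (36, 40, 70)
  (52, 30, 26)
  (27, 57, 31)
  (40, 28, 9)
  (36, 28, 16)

(7,25,31): 7+25 > 31 → valid
(36,40,70): 36+40 > 70 → valid
(26,30,52): 26+30 > 52 → valid
(27,31,57): 27+31 > 57 → valid
(9,28,40): 9+28 ≤ 40 → not valid
(16,28,36): 16+28 > 36 → valid
5 of the 6 triples form a triangle.

5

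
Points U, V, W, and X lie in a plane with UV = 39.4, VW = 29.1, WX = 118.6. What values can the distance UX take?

50.1 ≤ UX ≤ 187.1

The maximum is all hops collinear in one direction: 39.4 + 29.1 + 118.6 = 187.1.
The longest hop is 118.6; the others sum to 68.5. Folding the others back against it leaves at least 118.6 − 68.5 = 50.1.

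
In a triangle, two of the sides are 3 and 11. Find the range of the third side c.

By the triangle inequality, c must be less than 3 + 11 = 14 and greater than |3 − 11| = 8.

8 < c < 14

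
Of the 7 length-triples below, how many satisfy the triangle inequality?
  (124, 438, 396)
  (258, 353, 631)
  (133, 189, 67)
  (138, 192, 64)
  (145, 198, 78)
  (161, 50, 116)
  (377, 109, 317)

6

(124,396,438): 124+396 > 438 → valid
(258,353,631): 258+353 ≤ 631 → not valid
(67,133,189): 67+133 > 189 → valid
(64,138,192): 64+138 > 192 → valid
(78,145,198): 78+145 > 198 → valid
(50,116,161): 50+116 > 161 → valid
(109,317,377): 109+317 > 377 → valid
6 of the 7 triples form a triangle.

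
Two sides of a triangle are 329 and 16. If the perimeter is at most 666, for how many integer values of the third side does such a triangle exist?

Triangle inequality: 313 < x < 345. Perimeter ≤ 666 gives x ≤ 666 − 329 − 16 = 321.
So 313 < x ≤ 321; integers 314 through 321: 8 values.

8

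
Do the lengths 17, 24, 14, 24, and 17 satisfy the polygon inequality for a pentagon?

A pentagon exists iff every side is shorter than the sum of the others — equivalently, the longest side is less than the sum of the rest.
Longest side 24 < 72 (sum of the remaining 4), so yes.

Yes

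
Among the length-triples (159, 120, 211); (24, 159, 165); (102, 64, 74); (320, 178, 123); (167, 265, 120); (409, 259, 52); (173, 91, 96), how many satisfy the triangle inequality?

(120,159,211): 120+159 > 211 → valid
(24,159,165): 24+159 > 165 → valid
(64,74,102): 64+74 > 102 → valid
(123,178,320): 123+178 ≤ 320 → not valid
(120,167,265): 120+167 > 265 → valid
(52,259,409): 52+259 ≤ 409 → not valid
(91,96,173): 91+96 > 173 → valid
5 of the 7 triples form a triangle.

5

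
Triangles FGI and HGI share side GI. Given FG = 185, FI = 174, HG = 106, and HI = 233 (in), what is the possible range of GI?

From triangle FGI: |185 − 174| < GI < 185 + 174, i.e. 11 < GI < 359.
From triangle HGI: 127 < GI < 339.
Both must hold, so GI lies in the intersection.

127 < GI < 339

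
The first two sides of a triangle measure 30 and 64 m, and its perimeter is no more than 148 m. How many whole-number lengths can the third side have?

Triangle inequality: 34 < x < 94. Perimeter ≤ 148 gives x ≤ 148 − 30 − 64 = 54.
So 34 < x ≤ 54; integers 35 through 54: 20 values.

20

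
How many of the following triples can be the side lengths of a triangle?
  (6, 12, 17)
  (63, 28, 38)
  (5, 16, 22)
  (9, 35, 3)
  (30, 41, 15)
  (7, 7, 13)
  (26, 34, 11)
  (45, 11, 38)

6

(6,12,17): 6+12 > 17 → valid
(28,38,63): 28+38 > 63 → valid
(5,16,22): 5+16 ≤ 22 → not valid
(3,9,35): 3+9 ≤ 35 → not valid
(15,30,41): 15+30 > 41 → valid
(7,7,13): 7+7 > 13 → valid
(11,26,34): 11+26 > 34 → valid
(11,38,45): 11+38 > 45 → valid
6 of the 8 triples form a triangle.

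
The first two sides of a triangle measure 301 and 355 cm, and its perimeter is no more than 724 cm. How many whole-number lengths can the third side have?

14

Triangle inequality: 54 < x < 656. Perimeter ≤ 724 gives x ≤ 724 − 301 − 355 = 68.
So 54 < x ≤ 68; integers 55 through 68: 14 values.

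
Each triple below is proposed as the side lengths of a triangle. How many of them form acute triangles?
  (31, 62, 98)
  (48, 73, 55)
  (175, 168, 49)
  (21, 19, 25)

(31,62,98): 31+62 ≤ 98, not a triangle
(48,73,55): 48²+55² = 5329 = 73² → right
(175,168,49): 49²+168² = 30625 = 175² → right
(21,19,25): 19²+21² = 802 > 625 = 25² → acute
1 of the 4 is acute.

1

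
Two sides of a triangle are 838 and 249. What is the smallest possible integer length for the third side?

The third side must be strictly greater than |838 − 249| = 589.
The smallest integer above 589 is 590.

590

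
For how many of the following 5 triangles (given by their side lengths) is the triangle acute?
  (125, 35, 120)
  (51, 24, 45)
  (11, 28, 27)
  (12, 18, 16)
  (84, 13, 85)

2

(125,35,120): 35²+120² = 15625 = 125² → right
(51,24,45): 24²+45² = 2601 = 51² → right
(11,28,27): 11²+27² = 850 > 784 = 28² → acute
(12,18,16): 12²+16² = 400 > 324 = 18² → acute
(84,13,85): 13²+84² = 7225 = 85² → right
2 of the 5 are acute.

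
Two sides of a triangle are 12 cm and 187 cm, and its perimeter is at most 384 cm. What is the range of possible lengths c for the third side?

175 < c ≤ 185

Triangle inequality alone gives 175 < c < 199.
The perimeter condition gives c ≤ 384 − 12 − 187 = 185.
Intersecting the two: 175 < c ≤ 185.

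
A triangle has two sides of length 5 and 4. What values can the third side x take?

By the triangle inequality, x must be less than 5 + 4 = 9 and greater than |5 − 4| = 1.

1 < x < 9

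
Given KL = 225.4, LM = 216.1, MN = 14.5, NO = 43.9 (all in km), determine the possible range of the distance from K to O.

0 ≤ KO ≤ 499.9 km

The maximum is all hops collinear in one direction: 225.4 + 216.1 + 14.5 + 43.9 = 499.9.
The longest hop is 225.4; the others sum to 274.5. Since 225.4 ≤ 274.5, the path can fold back on itself completely, so the minimum distance is 0.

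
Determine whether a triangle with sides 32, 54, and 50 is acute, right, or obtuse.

acute

Compare the square of the longest side to the sum of squares of the other two: 32² + 50² = 3524 > 2916 = 54².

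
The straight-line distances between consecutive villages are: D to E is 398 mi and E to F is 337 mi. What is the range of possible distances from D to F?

61 ≤ DF ≤ 735 mi

By the triangle inequality, |398 − 337| ≤ DF ≤ 398 + 337.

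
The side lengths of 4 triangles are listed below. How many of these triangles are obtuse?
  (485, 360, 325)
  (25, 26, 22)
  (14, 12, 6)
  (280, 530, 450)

(485,360,325): 325²+360² = 235225 = 485² → right
(25,26,22): 22²+25² = 1109 > 676 = 26² → acute
(14,12,6): 6²+12² = 180 < 196 = 14² → obtuse
(280,530,450): 280²+450² = 280900 = 530² → right
1 of the 4 is obtuse.

1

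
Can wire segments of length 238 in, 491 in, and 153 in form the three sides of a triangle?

No

The longest side is 491, but the other two sum to only 391.
391 < 491, so the triangle inequality fails.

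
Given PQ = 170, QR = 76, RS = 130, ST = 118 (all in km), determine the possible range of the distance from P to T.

The maximum is all hops collinear in one direction: 170 + 76 + 130 + 118 = 494.
The longest hop is 170; the others sum to 324. Since 170 ≤ 324, the path can fold back on itself completely, so the minimum distance is 0.

0 ≤ PT ≤ 494 km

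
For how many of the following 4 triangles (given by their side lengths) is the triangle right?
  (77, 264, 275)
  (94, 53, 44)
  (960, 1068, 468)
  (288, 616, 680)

(77,264,275): 77²+264² = 75625 = 275² → right
(94,53,44): 44²+53² = 4745 < 8836 = 94² → obtuse
(960,1068,468): 468²+960² = 1140624 = 1068² → right
(288,616,680): 288²+616² = 462400 = 680² → right
3 of the 4 are right.

3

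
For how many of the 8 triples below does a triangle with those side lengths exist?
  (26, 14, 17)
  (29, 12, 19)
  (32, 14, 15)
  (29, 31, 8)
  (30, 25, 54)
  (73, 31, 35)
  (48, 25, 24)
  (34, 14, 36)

(14,17,26): 14+17 > 26 → valid
(12,19,29): 12+19 > 29 → valid
(14,15,32): 14+15 ≤ 32 → not valid
(8,29,31): 8+29 > 31 → valid
(25,30,54): 25+30 > 54 → valid
(31,35,73): 31+35 ≤ 73 → not valid
(24,25,48): 24+25 > 48 → valid
(14,34,36): 14+34 > 36 → valid
6 of the 8 triples form a triangle.

6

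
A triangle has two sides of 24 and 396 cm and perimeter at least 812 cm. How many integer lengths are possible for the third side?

28

Triangle inequality: 372 < x < 420. Perimeter ≥ 812 gives x ≥ 812 − 24 − 396 = 392.
So 392 ≤ x < 420; integers 392 through 419: 28 values.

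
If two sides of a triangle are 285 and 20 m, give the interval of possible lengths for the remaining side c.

By the triangle inequality, c must be less than 285 + 20 = 305 and greater than |285 − 20| = 265.

265 < c < 305 (m)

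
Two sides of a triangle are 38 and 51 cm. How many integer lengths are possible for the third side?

75

The third side lies in the open interval (13, 89).
Integers from 14 to 88 inclusive: 88 − 14 + 1 = 75.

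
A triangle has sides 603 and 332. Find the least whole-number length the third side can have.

272

The third side must be strictly greater than |603 − 332| = 271.
The smallest integer above 271 is 272.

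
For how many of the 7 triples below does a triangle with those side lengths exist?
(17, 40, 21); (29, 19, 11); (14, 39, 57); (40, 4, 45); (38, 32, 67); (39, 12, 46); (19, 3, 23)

(17,21,40): 17+21 ≤ 40 → not valid
(11,19,29): 11+19 > 29 → valid
(14,39,57): 14+39 ≤ 57 → not valid
(4,40,45): 4+40 ≤ 45 → not valid
(32,38,67): 32+38 > 67 → valid
(12,39,46): 12+39 > 46 → valid
(3,19,23): 3+19 ≤ 23 → not valid
3 of the 7 triples form a triangle.

3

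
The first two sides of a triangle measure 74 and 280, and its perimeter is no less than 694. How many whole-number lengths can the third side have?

Triangle inequality: 206 < x < 354. Perimeter ≥ 694 gives x ≥ 694 − 74 − 280 = 340.
So 340 ≤ x < 354; integers 340 through 353: 14 values.

14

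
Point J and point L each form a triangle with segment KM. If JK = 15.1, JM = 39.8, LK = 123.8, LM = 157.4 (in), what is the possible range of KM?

From triangle JKM: |15.1 − 39.8| < KM < 15.1 + 39.8, i.e. 24.7 < KM < 54.9.
From triangle LKM: 33.6 < KM < 281.2.
Both must hold, so KM lies in the intersection.

33.6 < KM < 54.9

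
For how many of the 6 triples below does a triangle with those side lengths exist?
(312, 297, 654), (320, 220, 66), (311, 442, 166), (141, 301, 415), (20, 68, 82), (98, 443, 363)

(297,312,654): 297+312 ≤ 654 → not valid
(66,220,320): 66+220 ≤ 320 → not valid
(166,311,442): 166+311 > 442 → valid
(141,301,415): 141+301 > 415 → valid
(20,68,82): 20+68 > 82 → valid
(98,363,443): 98+363 > 443 → valid
4 of the 6 triples form a triangle.

4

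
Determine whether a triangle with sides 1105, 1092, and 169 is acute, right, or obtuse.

right

Compare the square of the longest side to the sum of squares of the other two: 169² + 1092² = 1221025 = 1105².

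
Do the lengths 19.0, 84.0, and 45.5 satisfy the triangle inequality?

The longest side is 84.0, but the other two sum to only 64.5.
64.5 < 84.0, so the triangle inequality fails.

No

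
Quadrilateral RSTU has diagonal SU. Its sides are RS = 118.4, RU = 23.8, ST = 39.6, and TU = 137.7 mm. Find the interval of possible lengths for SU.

From triangle RSU: |118.4 − 23.8| < SU < 118.4 + 23.8, i.e. 94.6 < SU < 142.2.
From triangle TSU: 98.1 < SU < 177.3.
Both must hold, so SU lies in the intersection.

98.1 < SU < 142.2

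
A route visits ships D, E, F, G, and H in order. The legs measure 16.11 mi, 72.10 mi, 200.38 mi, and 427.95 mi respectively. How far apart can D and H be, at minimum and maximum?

The maximum is all hops collinear in one direction: 16.11 + 72.10 + 200.38 + 427.95 = 716.54.
The longest hop is 427.95; the others sum to 288.59. Folding the others back against it leaves at least 427.95 − 288.59 = 139.36.

139.36 ≤ DH ≤ 716.54 mi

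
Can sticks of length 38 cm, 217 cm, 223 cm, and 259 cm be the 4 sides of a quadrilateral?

A quadrilateral exists iff every side is shorter than the sum of the others — equivalently, the longest side is less than the sum of the rest.
Longest side 259 < 478 (sum of the remaining 3), so yes.

Yes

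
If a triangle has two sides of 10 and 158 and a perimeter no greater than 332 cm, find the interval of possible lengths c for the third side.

148 < c ≤ 164

Triangle inequality alone gives 148 < c < 168.
The perimeter condition gives c ≤ 332 − 10 − 158 = 164.
Intersecting the two: 148 < c ≤ 164.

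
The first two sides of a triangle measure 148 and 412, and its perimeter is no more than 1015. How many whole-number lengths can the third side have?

191

Triangle inequality: 264 < x < 560. Perimeter ≤ 1015 gives x ≤ 1015 − 148 − 412 = 455.
So 264 < x ≤ 455; integers 265 through 455: 191 values.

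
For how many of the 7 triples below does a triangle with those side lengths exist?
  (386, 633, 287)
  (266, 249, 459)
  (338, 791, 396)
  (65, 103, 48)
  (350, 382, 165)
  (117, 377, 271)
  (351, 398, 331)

6

(287,386,633): 287+386 > 633 → valid
(249,266,459): 249+266 > 459 → valid
(338,396,791): 338+396 ≤ 791 → not valid
(48,65,103): 48+65 > 103 → valid
(165,350,382): 165+350 > 382 → valid
(117,271,377): 117+271 > 377 → valid
(331,351,398): 331+351 > 398 → valid
6 of the 7 triples form a triangle.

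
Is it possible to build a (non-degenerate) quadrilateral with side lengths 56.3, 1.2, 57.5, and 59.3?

A quadrilateral exists iff every side is shorter than the sum of the others — equivalently, the longest side is less than the sum of the rest.
Longest side 59.3 < 115.0 (sum of the remaining 3), so yes.

Yes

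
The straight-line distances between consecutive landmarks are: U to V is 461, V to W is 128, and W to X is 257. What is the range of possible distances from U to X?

The maximum is all hops collinear in one direction: 461 + 128 + 257 = 846.
The longest hop is 461; the others sum to 385. Folding the others back against it leaves at least 461 − 385 = 76.

76 ≤ UX ≤ 846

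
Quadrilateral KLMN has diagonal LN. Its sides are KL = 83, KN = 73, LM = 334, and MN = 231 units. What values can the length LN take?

103 < LN < 156

From triangle KLN: |83 − 73| < LN < 83 + 73, i.e. 10 < LN < 156.
From triangle MLN: 103 < LN < 565.
Both must hold, so LN lies in the intersection.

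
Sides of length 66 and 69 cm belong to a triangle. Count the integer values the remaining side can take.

The third side lies in the open interval (3, 135).
Integers from 4 to 134 inclusive: 134 − 4 + 1 = 131.

131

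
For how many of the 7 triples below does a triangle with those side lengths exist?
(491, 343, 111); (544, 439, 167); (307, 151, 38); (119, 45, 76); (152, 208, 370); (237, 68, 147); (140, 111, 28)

(111,343,491): 111+343 ≤ 491 → not valid
(167,439,544): 167+439 > 544 → valid
(38,151,307): 38+151 ≤ 307 → not valid
(45,76,119): 45+76 > 119 → valid
(152,208,370): 152+208 ≤ 370 → not valid
(68,147,237): 68+147 ≤ 237 → not valid
(28,111,140): 28+111 ≤ 140 → not valid
2 of the 7 triples form a triangle.

2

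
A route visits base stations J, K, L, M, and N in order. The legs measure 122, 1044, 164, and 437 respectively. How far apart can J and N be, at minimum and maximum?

The maximum is all hops collinear in one direction: 122 + 1044 + 164 + 437 = 1767.
The longest hop is 1044; the others sum to 723. Folding the others back against it leaves at least 1044 − 723 = 321.

321 ≤ JN ≤ 1767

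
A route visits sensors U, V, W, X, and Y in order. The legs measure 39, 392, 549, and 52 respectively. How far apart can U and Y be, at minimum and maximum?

The maximum is all hops collinear in one direction: 39 + 392 + 549 + 52 = 1032.
The longest hop is 549; the others sum to 483. Folding the others back against it leaves at least 549 − 483 = 66.

66 ≤ UY ≤ 1032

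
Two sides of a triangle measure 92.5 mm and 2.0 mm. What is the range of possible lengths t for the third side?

90.5 < t < 94.5 (mm)

By the triangle inequality, t must be less than 92.5 + 2.0 = 94.5 and greater than |92.5 − 2.0| = 90.5.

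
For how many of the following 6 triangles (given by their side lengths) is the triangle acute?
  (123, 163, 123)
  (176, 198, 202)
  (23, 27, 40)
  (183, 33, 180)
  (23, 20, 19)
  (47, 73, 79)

4

(123,163,123): 123²+123² = 30258 > 26569 = 163² → acute
(176,198,202): 176²+198² = 70180 > 40804 = 202² → acute
(23,27,40): 23²+27² = 1258 < 1600 = 40² → obtuse
(183,33,180): 33²+180² = 33489 = 183² → right
(23,20,19): 19²+20² = 761 > 529 = 23² → acute
(47,73,79): 47²+73² = 7538 > 6241 = 79² → acute
4 of the 6 are acute.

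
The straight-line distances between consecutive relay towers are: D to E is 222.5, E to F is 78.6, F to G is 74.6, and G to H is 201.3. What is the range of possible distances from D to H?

The maximum is all hops collinear in one direction: 222.5 + 78.6 + 74.6 + 201.3 = 577.0.
The longest hop is 222.5; the others sum to 354.5. Since 222.5 ≤ 354.5, the path can fold back on itself completely, so the minimum distance is 0.

0 ≤ DH ≤ 577.0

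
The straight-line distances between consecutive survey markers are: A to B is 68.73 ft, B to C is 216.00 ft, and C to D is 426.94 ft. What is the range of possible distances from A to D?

The maximum is all hops collinear in one direction: 68.73 + 216.00 + 426.94 = 711.67.
The longest hop is 426.94; the others sum to 284.73. Folding the others back against it leaves at least 426.94 − 284.73 = 142.21.

142.21 ≤ AD ≤ 711.67 ft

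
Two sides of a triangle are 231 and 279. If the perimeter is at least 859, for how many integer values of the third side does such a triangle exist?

Triangle inequality: 48 < x < 510. Perimeter ≥ 859 gives x ≥ 859 − 231 − 279 = 349.
So 349 ≤ x < 510; integers 349 through 509: 161 values.

161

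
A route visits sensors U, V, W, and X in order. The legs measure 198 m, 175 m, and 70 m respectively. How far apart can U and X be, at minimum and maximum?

0 ≤ UX ≤ 443 m

The maximum is all hops collinear in one direction: 198 + 175 + 70 = 443.
The longest hop is 198; the others sum to 245. Since 198 ≤ 245, the path can fold back on itself completely, so the minimum distance is 0.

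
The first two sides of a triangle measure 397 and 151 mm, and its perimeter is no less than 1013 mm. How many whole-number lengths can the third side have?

Triangle inequality: 246 < x < 548. Perimeter ≥ 1013 gives x ≥ 1013 − 397 − 151 = 465.
So 465 ≤ x < 548; integers 465 through 547: 83 values.

83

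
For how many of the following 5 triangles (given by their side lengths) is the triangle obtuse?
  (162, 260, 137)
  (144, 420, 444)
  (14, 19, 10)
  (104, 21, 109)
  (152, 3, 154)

(162,260,137): 137²+162² = 45013 < 67600 = 260² → obtuse
(144,420,444): 144²+420² = 197136 = 444² → right
(14,19,10): 10²+14² = 296 < 361 = 19² → obtuse
(104,21,109): 21²+104² = 11257 < 11881 = 109² → obtuse
(152,3,154): 3²+152² = 23113 < 23716 = 154² → obtuse
4 of the 5 are obtuse.

4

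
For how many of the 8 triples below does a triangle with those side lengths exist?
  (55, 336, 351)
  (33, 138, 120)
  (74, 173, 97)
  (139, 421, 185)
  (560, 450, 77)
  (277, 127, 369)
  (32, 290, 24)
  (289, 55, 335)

(55,336,351): 55+336 > 351 → valid
(33,120,138): 33+120 > 138 → valid
(74,97,173): 74+97 ≤ 173 → not valid
(139,185,421): 139+185 ≤ 421 → not valid
(77,450,560): 77+450 ≤ 560 → not valid
(127,277,369): 127+277 > 369 → valid
(24,32,290): 24+32 ≤ 290 → not valid
(55,289,335): 55+289 > 335 → valid
4 of the 8 triples form a triangle.

4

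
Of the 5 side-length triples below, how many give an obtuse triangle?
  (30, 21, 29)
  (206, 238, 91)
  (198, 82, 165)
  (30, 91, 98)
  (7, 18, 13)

4

(30,21,29): 21²+29² = 1282 > 900 = 30² → acute
(206,238,91): 91²+206² = 50717 < 56644 = 238² → obtuse
(198,82,165): 82²+165² = 33949 < 39204 = 198² → obtuse
(30,91,98): 30²+91² = 9181 < 9604 = 98² → obtuse
(7,18,13): 7²+13² = 218 < 324 = 18² → obtuse
4 of the 5 are obtuse.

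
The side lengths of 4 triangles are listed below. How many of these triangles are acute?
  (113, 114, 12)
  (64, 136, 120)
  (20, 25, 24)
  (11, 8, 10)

2

(113,114,12): 12²+113² = 12913 < 12996 = 114² → obtuse
(64,136,120): 64²+120² = 18496 = 136² → right
(20,25,24): 20²+24² = 976 > 625 = 25² → acute
(11,8,10): 8²+10² = 164 > 121 = 11² → acute
2 of the 4 are acute.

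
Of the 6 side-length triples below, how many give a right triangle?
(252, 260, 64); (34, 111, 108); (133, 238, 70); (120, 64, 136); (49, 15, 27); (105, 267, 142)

(252,260,64): 64²+252² = 67600 = 260² → right
(34,111,108): 34²+108² = 12820 > 12321 = 111² → acute
(133,238,70): 70+133 ≤ 238, not a triangle
(120,64,136): 64²+120² = 18496 = 136² → right
(49,15,27): 15+27 ≤ 49, not a triangle
(105,267,142): 105+142 ≤ 267, not a triangle
2 of the 6 are right.

2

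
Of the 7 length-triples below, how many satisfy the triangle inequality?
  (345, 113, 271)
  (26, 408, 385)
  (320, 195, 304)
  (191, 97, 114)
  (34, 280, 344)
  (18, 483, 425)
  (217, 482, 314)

5

(113,271,345): 113+271 > 345 → valid
(26,385,408): 26+385 > 408 → valid
(195,304,320): 195+304 > 320 → valid
(97,114,191): 97+114 > 191 → valid
(34,280,344): 34+280 ≤ 344 → not valid
(18,425,483): 18+425 ≤ 483 → not valid
(217,314,482): 217+314 > 482 → valid
5 of the 7 triples form a triangle.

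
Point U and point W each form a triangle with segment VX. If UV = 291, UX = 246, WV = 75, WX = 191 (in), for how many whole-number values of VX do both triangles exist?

149

From triangle UVX: 45 < VX < 537.
From triangle WVX: 116 < VX < 266.
Intersection: 116 < VX < 266, so integers 117 through 265: 149 values.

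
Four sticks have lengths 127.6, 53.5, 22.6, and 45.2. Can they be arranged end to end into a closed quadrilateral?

No

For a quadrilateral, each side must be shorter than the sum of the others.
Here the longest side is 127.6, but the remaining 3 sides sum to only 121.3.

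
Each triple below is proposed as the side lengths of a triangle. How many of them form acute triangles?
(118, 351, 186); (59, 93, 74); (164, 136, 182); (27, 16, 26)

3

(118,351,186): 118+186 ≤ 351, not a triangle
(59,93,74): 59²+74² = 8957 > 8649 = 93² → acute
(164,136,182): 136²+164² = 45392 > 33124 = 182² → acute
(27,16,26): 16²+26² = 932 > 729 = 27² → acute
3 of the 4 are acute.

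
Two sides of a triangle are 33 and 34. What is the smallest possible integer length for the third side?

2

The third side must be strictly greater than |33 − 34| = 1.
The smallest integer above 1 is 2.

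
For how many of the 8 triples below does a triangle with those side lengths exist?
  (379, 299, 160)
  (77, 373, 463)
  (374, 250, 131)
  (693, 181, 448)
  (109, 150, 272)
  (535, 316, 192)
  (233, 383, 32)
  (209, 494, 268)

(160,299,379): 160+299 > 379 → valid
(77,373,463): 77+373 ≤ 463 → not valid
(131,250,374): 131+250 > 374 → valid
(181,448,693): 181+448 ≤ 693 → not valid
(109,150,272): 109+150 ≤ 272 → not valid
(192,316,535): 192+316 ≤ 535 → not valid
(32,233,383): 32+233 ≤ 383 → not valid
(209,268,494): 209+268 ≤ 494 → not valid
2 of the 8 triples form a triangle.

2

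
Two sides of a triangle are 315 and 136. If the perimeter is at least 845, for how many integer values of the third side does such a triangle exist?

57

Triangle inequality: 179 < x < 451. Perimeter ≥ 845 gives x ≥ 845 − 315 − 136 = 394.
So 394 ≤ x < 451; integers 394 through 450: 57 values.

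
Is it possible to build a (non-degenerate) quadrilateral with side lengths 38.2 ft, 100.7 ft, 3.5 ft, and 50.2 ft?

For a quadrilateral, each side must be shorter than the sum of the others.
Here the longest side is 100.7, but the remaining 3 sides sum to only 91.9.

No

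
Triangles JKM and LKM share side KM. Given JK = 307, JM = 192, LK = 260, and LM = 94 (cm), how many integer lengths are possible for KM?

187

From triangle JKM: 115 < KM < 499.
From triangle LKM: 166 < KM < 354.
Intersection: 166 < KM < 354, so integers 167 through 353: 187 values.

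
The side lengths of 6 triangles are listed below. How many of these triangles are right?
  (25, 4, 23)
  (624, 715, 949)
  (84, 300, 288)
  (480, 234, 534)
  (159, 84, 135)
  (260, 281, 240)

(25,4,23): 4²+23² = 545 < 625 = 25² → obtuse
(624,715,949): 624²+715² = 900601 = 949² → right
(84,300,288): 84²+288² = 90000 = 300² → right
(480,234,534): 234²+480² = 285156 = 534² → right
(159,84,135): 84²+135² = 25281 = 159² → right
(260,281,240): 240²+260² = 125200 > 78961 = 281² → acute
4 of the 6 are right.

4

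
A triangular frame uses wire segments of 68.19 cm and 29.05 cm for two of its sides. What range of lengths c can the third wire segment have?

39.14 < c < 97.24 (cm)

By the triangle inequality, c must be less than 68.19 + 29.05 = 97.24 and greater than |68.19 − 29.05| = 39.14.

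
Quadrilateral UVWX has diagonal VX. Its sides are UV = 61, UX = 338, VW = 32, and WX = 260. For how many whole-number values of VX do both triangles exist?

From triangle UVX: 277 < VX < 399.
From triangle WVX: 228 < VX < 292.
Intersection: 277 < VX < 292, so integers 278 through 291: 14 values.

14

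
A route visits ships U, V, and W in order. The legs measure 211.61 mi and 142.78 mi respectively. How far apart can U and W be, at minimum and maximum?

68.83 ≤ UW ≤ 354.39 mi

By the triangle inequality, |211.61 − 142.78| ≤ UW ≤ 211.61 + 142.78.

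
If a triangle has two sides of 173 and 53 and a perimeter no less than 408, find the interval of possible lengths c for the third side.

Triangle inequality alone gives 120 < c < 226.
The perimeter condition gives c ≥ 408 − 173 − 53 = 182.
Intersecting the two: 182 ≤ c < 226.

182 ≤ c < 226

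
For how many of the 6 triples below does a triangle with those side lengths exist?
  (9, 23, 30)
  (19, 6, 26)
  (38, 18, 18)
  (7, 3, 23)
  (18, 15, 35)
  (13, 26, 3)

(9,23,30): 9+23 > 30 → valid
(6,19,26): 6+19 ≤ 26 → not valid
(18,18,38): 18+18 ≤ 38 → not valid
(3,7,23): 3+7 ≤ 23 → not valid
(15,18,35): 15+18 ≤ 35 → not valid
(3,13,26): 3+13 ≤ 26 → not valid
1 of the 6 triples forms a triangle.

1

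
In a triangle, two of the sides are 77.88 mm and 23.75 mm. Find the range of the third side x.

By the triangle inequality, x must be less than 77.88 + 23.75 = 101.63 and greater than |77.88 − 23.75| = 54.13.

54.13 < x < 101.63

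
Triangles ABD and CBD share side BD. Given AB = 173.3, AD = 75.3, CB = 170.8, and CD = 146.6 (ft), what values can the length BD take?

From triangle ABD: |173.3 − 75.3| < BD < 173.3 + 75.3, i.e. 98.0 < BD < 248.6.
From triangle CBD: 24.2 < BD < 317.4.
Both must hold, so BD lies in the intersection.

98.0 < BD < 248.6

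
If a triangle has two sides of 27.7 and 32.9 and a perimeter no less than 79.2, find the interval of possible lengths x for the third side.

18.6 ≤ x < 60.6

Triangle inequality alone gives 5.2 < x < 60.6.
The perimeter condition gives x ≥ 79.2 − 27.7 − 32.9 = 18.6.
Intersecting the two: 18.6 ≤ x < 60.6.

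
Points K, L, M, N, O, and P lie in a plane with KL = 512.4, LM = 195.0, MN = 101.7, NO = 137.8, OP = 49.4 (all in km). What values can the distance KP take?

The maximum is all hops collinear in one direction: 512.4 + 195.0 + 101.7 + 137.8 + 49.4 = 996.3.
The longest hop is 512.4; the others sum to 483.9. Folding the others back against it leaves at least 512.4 − 483.9 = 28.5.

28.5 ≤ KP ≤ 996.3 km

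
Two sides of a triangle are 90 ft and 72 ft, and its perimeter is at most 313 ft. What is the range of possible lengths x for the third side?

18 < x ≤ 151

Triangle inequality alone gives 18 < x < 162.
The perimeter condition gives x ≤ 313 − 90 − 72 = 151.
Intersecting the two: 18 < x ≤ 151.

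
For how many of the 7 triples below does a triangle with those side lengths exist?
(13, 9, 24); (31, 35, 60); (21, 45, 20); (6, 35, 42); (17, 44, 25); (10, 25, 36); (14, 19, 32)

(9,13,24): 9+13 ≤ 24 → not valid
(31,35,60): 31+35 > 60 → valid
(20,21,45): 20+21 ≤ 45 → not valid
(6,35,42): 6+35 ≤ 42 → not valid
(17,25,44): 17+25 ≤ 44 → not valid
(10,25,36): 10+25 ≤ 36 → not valid
(14,19,32): 14+19 > 32 → valid
2 of the 7 triples form a triangle.

2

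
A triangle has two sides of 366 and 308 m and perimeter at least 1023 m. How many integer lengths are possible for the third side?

Triangle inequality: 58 < x < 674. Perimeter ≥ 1023 gives x ≥ 1023 − 366 − 308 = 349.
So 349 ≤ x < 674; integers 349 through 673: 325 values.

325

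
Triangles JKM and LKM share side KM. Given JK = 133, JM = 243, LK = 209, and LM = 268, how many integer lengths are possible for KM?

From triangle JKM: 110 < KM < 376.
From triangle LKM: 59 < KM < 477.
Intersection: 110 < KM < 376, so integers 111 through 375: 265 values.

265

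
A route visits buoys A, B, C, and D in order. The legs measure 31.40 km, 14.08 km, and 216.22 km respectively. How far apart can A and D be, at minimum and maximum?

170.74 ≤ AD ≤ 261.70 km

The maximum is all hops collinear in one direction: 31.40 + 14.08 + 216.22 = 261.70.
The longest hop is 216.22; the others sum to 45.48. Folding the others back against it leaves at least 216.22 − 45.48 = 170.74.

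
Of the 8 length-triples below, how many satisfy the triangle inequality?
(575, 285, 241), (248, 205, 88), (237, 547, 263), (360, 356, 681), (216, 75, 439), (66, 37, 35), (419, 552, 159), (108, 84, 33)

(241,285,575): 241+285 ≤ 575 → not valid
(88,205,248): 88+205 > 248 → valid
(237,263,547): 237+263 ≤ 547 → not valid
(356,360,681): 356+360 > 681 → valid
(75,216,439): 75+216 ≤ 439 → not valid
(35,37,66): 35+37 > 66 → valid
(159,419,552): 159+419 > 552 → valid
(33,84,108): 33+84 > 108 → valid
5 of the 8 triples form a triangle.

5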